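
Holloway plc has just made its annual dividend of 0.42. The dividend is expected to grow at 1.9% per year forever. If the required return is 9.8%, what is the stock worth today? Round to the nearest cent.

D₁ = D₀ × (1 + g) = 0.42 × 1.019 = 0.4280
Growing perpetuity: P = D₁ / (r − g) = 0.4280 / (0.098 − 0.019) = 5.42

5.42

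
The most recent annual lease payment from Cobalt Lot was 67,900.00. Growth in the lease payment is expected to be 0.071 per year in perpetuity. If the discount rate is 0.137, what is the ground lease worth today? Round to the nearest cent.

1101831.82

D₁ = D₀ × (1 + g) = 67,900.00 × 1.071 = 72,720.9000
Growing perpetuity: P = D₁ / (r − g) = 72,720.9000 / (0.137 − 0.071) = 1,101,831.82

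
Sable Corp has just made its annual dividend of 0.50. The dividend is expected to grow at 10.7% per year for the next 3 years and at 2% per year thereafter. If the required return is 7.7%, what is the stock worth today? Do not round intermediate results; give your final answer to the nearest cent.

11.30

D_1 = 0.55350
D_2 = 0.61272
D_3 = 0.67829
Terminal value at year 3: TV = D_3×(1+g_2)/(r−g_2) = 0.69185/0.057 = 12.13775
P_0 = D_1/(1+r)^1 + D_2/(1+r)^2 + D_3/(1+r)^3 + TV/(1+r)^3
    = 0.51393 + 0.52824 + 0.54296 + 9.71608 = 11.30121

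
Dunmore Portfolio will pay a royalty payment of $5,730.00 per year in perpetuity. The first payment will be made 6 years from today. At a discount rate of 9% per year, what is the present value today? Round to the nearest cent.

Value at end of year 5: C / r = $5,730.00 / 0.09 = $63,666.6667
Discount to today: PV = $63,666.6667 / (1 + 0.09)^5 = $63,666.6667 / 1.538624 = $41,378.96

$41378.96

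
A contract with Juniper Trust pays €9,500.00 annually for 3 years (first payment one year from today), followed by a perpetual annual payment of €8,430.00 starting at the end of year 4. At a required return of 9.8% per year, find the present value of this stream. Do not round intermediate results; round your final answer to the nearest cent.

€88690.74

PV of 3-year annuity: €9,500.00 × [1 − (1+0.098)^−3] / 0.098 = 23708.52678
Perpetuity value at year 3: €8,430.00 / 0.098 = 86020.40816
PV of perpetuity: 86020.40816 / (1+0.098)^3 = 64982.21019
Total PV = 23708.52678 + 64982.21019 = 88690.73697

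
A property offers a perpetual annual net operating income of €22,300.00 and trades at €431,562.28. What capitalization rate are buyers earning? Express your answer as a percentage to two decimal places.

5.17%

P = C/r ⇒ r = C/P = €22,300.00/€431,562.28 = 0.051673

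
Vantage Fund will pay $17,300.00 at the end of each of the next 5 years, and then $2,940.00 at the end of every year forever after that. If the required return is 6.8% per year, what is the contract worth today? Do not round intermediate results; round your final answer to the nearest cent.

PV of 5-year annuity: $17,300.00 × [1 − (1+0.068)^−5] / 0.068 = 71314.89186
Perpetuity value at year 5: $2,940.00 / 0.068 = 43235.29412
PV of perpetuity: 43235.29412 / (1+0.068)^5 = 31115.88475
Total PV = 71314.89186 + 31115.88475 = 102430.77661

$102430.78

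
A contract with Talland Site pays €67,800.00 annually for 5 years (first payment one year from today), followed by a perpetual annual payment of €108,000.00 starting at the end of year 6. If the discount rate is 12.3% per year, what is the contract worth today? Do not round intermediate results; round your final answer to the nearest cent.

PV of 5-year annuity: €67,800.00 × [1 − (1+0.123)^−5] / 0.123 = 242598.27983
Perpetuity value at year 5: €108,000.00 / 0.123 = 878048.78049
PV of perpetuity: 878048.78049 / (1+0.123)^5 = 491609.04270
Total PV = 242598.27983 + 491609.04270 = 734207.32253

€734207.32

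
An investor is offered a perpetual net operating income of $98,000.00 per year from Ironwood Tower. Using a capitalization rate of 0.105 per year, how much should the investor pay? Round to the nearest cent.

Level perpetuity: PV = C / r = $98,000.00 / 0.105 = $933,333.33

$933333.33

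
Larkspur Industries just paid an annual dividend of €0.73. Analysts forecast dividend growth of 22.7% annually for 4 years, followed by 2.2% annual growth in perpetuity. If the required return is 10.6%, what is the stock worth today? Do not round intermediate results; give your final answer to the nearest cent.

€17.26

D_1 = 0.89571
D_2 = 1.09904
D_3 = 1.34852
D_4 = 1.65463
Terminal value at year 4: TV = D_4×(1+g_2)/(r−g_2) = 1.69103/0.084 = 20.13134
P_0 = D_1/(1+r)^1 + D_2/(1+r)^2 + D_3/(1+r)^3 + D_4/(1+r)^4 + TV/(1+r)^4
    = 0.80986 + 0.89847 + 0.99676 + 1.10581 + 13.45402 = 17.26493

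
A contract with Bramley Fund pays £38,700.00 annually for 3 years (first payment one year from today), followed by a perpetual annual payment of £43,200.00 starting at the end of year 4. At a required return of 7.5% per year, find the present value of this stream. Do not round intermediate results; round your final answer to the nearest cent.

£564297.63

PV of 3-year annuity: £38,700.00 × [1 − (1+0.075)^−3] / 0.075 = 100640.34613
Perpetuity value at year 3: £43,200.00 / 0.075 = 576000.00000
PV of perpetuity: 576000.00000 / (1+0.075)^3 = 463657.28804
Total PV = 100640.34613 + 463657.28804 = 564297.63417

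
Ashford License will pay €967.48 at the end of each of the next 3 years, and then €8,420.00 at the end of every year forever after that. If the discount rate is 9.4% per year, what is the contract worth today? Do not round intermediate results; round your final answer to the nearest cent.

PV of 3-year annuity: €967.48 × [1 − (1+0.094)^−3] / 0.094 = 2431.62315
Perpetuity value at year 3: €8,420.00 / 0.094 = 89574.46809
PV of perpetuity: 89574.46809 / (1+0.094)^3 = 68411.99761
Total PV = 2431.62315 + 68411.99761 = 70843.62077

€70843.62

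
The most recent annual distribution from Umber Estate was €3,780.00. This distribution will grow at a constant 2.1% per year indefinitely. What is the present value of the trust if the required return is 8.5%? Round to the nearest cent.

€60302.81

D₁ = D₀ × (1 + g) = €3,780.00 × 1.021 = €3,859.3800
Growing perpetuity: P = D₁ / (r − g) = €3,859.3800 / (0.085 − 0.021) = €60,302.81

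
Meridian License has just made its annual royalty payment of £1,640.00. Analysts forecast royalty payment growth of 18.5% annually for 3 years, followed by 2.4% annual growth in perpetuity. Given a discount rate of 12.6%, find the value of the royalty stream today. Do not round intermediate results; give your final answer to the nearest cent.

D_1 = 1943.40000
D_2 = 2302.92900
D_3 = 2728.97086
Terminal value at year 3: TV = D_3×(1+g_2)/(r−g_2) = 2794.46617/0.102 = 27396.72712
P_0 = D_1/(1+r)^1 + D_2/(1+r)^2 + D_3/(1+r)^3 + TV/(1+r)^3
    = 1725.93250 + 1816.36769 + 1911.54148 + 19190.37725 = 24644.21893

£24644.22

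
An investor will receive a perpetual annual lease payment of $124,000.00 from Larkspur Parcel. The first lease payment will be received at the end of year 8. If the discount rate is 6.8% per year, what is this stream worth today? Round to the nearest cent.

Value at end of year 7: C / r = $124,000.00 / 0.068 = $1,823,529.4118
Discount to today: PV = $1,823,529.4118 / (1 + 0.068)^7 = $1,823,529.4118 / 1.584889 = $1,150,572.54

$1150572.54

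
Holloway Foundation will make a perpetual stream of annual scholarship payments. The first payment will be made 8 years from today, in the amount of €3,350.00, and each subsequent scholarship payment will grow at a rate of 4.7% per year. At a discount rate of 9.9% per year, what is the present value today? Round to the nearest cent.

Value at end of year 7: C₁ / (r − g) = €3,350.00 / (0.099 − 0.047) = €64,423.0769
Discount to today: PV = €64,423.0769 / (1 + 0.099)^7 = €64,423.0769 / 1.936350 = €33,270.37

€33270.37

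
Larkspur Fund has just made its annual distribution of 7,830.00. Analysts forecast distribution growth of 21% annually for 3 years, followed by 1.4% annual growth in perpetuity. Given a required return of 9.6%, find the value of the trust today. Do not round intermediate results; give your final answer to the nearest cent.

D_1 = 9474.30000
D_2 = 11463.90300
D_3 = 13871.32263
Terminal value at year 3: TV = D_3×(1+g_2)/(r−g_2) = 14065.52115/0.082 = 171530.74569
P_0 = D_1/(1+r)^1 + D_2/(1+r)^2 + D_3/(1+r)^3 + TV/(1+r)^3
    = 8644.43431 + 9543.58167 + 10536.25349 + 130289.76873 = 159014.03819

159014.04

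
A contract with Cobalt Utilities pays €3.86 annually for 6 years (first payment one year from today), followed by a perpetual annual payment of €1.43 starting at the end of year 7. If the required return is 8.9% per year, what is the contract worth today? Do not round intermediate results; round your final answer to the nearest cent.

PV of 6-year annuity: €3.86 × [1 − (1+0.089)^−6] / 0.089 = 17.36739
Perpetuity value at year 6: €1.43 / 0.089 = 16.06742
PV of perpetuity: 16.06742 / (1+0.089)^6 = 9.63338
Total PV = 17.36739 + 9.63338 = 27.00077

€27.00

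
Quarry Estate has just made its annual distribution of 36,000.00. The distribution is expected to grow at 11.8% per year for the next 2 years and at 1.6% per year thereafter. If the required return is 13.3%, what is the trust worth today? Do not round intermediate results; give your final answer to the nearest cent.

D_1 = 40248.00000
D_2 = 44997.26400
Terminal value at year 2: TV = D_2×(1+g_2)/(r−g_2) = 45717.22022/0.117 = 390745.47200
P_0 = D_1/(1+r)^1 + D_2/(1+r)^2 + TV/(1+r)^2
    = 35523.38923 + 35053.08840 + 304392.63093 = 374969.10856

374969.11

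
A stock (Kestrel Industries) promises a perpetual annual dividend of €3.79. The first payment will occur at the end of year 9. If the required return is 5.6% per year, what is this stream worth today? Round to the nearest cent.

Value at end of year 8: C / r = €3.79 / 0.056 = €67.6786
Discount to today: PV = €67.6786 / (1 + 0.056)^8 = €67.6786 / 1.546363 = €43.77

€43.77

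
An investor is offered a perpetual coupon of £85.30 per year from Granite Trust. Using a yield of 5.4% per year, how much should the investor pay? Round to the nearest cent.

Level perpetuity: PV = C / r = £85.30 / 0.054 = £1,579.63

£1579.63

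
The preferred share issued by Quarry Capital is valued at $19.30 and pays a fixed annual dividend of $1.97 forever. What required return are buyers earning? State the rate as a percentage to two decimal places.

10.21%

P = C/r ⇒ r = C/P = $1.97/$19.30 = 0.102073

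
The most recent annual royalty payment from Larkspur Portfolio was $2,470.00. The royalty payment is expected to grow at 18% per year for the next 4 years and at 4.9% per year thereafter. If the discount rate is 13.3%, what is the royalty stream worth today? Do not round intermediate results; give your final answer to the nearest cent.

D_1 = 2914.60000
D_2 = 3439.22800
D_3 = 4058.28904
D_4 = 4788.78107
Terminal value at year 4: TV = D_4×(1+g_2)/(r−g_2) = 5023.43134/0.084 = 59802.75404
P_0 = D_1/(1+r)^1 + D_2/(1+r)^2 + D_3/(1+r)^3 + D_4/(1+r)^4 + TV/(1+r)^4
    = 2572.46249 + 2679.17541 + 2790.31508 + 2906.06513 + 36291.21808 = 47239.23618

$47239.24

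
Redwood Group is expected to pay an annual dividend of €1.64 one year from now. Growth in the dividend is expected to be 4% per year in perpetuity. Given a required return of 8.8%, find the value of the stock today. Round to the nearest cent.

€34.17

Growing perpetuity: P = D₁ / (r − g) = €1.6400 / (0.088 − 0.04) = €34.17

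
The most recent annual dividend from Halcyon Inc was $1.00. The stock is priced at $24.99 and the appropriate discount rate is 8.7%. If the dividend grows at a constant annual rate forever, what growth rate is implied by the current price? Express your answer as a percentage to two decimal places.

P = D₀(1+g)/(r−g) ⇒ P(r−g) = D₀(1+g) ⇒ g(P+D₀) = P·r − D₀
g = (P·r − D₀)/(P + D₀) = ($24.99×0.087 − $1.00) / ($24.99 + $1.00) = 0.045176

4.52%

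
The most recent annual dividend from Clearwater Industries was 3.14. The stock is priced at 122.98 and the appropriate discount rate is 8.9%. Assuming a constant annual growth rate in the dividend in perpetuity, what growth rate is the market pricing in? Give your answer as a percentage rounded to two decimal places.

6.19%

P = D₀(1+g)/(r−g) ⇒ P(r−g) = D₀(1+g) ⇒ g(P+D₀) = P·r − D₀
g = (P·r − D₀)/(P + D₀) = (122.98×0.089 − 3.14) / (122.98 + 3.14) = 0.061887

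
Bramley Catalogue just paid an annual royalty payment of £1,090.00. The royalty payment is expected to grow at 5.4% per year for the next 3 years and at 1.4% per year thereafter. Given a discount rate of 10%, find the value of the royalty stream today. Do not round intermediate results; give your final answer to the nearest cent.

£14310.07

D_1 = 1148.86000
D_2 = 1210.89844
D_3 = 1276.28696
Terminal value at year 3: TV = D_3×(1+g_2)/(r−g_2) = 1294.15497/0.086 = 15048.31364
P_0 = D_1/(1+r)^1 + D_2/(1+r)^2 + D_3/(1+r)^3 + TV/(1+r)^3
    = 1044.41818 + 1000.74251 + 958.89328 + 11306.02077 = 14310.07474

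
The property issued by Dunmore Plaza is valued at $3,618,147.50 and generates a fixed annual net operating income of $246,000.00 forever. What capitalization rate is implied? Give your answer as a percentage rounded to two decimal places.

P = C/r ⇒ r = C/P = $246,000.00/$3,618,147.50 = 0.067991

6.80%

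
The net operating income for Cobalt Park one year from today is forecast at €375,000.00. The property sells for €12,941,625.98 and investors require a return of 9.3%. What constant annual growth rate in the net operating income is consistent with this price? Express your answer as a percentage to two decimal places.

6.40%

P = D₁/(r−g) ⇒ g = r − D₁/P = 0.093 − €375,000.00/€12,941,625.98 = 0.064024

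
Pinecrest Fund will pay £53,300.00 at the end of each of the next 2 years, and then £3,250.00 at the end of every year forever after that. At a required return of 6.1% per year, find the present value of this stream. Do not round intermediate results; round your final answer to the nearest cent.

PV of 2-year annuity: £53,300.00 × [1 − (1+0.061)^−2] / 0.061 = 97583.06010
Perpetuity value at year 2: £3,250.00 / 0.061 = 53278.68852
PV of perpetuity: 53278.68852 / (1+0.061)^2 = 47328.50193
Total PV = 97583.06010 + 47328.50193 = 144911.56203

£144911.56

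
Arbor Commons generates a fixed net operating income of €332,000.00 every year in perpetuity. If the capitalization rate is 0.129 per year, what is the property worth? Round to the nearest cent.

€2573643.41

Level perpetuity: PV = C / r = €332,000.00 / 0.129 = €2,573,643.41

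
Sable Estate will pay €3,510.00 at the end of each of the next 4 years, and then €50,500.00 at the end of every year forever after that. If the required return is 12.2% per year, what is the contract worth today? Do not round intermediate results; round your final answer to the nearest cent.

€271808.49

PV of 4-year annuity: €3,510.00 × [1 − (1+0.122)^−4] / 0.122 = 10616.34437
Perpetuity value at year 4: €50,500.00 / 0.122 = 413934.42623
PV of perpetuity: 413934.42623 / (1+0.122)^4 = 261192.14968
Total PV = 10616.34437 + 261192.14968 = 271808.49405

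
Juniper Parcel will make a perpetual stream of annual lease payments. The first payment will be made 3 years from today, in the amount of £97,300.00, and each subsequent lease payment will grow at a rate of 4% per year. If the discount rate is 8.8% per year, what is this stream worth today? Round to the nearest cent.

Value at end of year 2: C₁ / (r − g) = £97,300.00 / (0.088 − 0.04) = £2,027,083.3333
Discount to today: PV = £2,027,083.3333 / (1 + 0.088)^2 = £2,027,083.3333 / 1.183744 = £1,712,433.88

£1712433.88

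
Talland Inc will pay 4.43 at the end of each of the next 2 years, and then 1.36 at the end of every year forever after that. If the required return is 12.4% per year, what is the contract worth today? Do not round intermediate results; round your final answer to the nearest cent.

PV of 2-year annuity: 4.43 × [1 − (1+0.124)^−2] / 0.124 = 7.44776
Perpetuity value at year 2: 1.36 / 0.124 = 10.96774
PV of perpetuity: 10.96774 / (1+0.124)^2 = 8.68130
Total PV = 7.44776 + 8.68130 = 16.12906

16.13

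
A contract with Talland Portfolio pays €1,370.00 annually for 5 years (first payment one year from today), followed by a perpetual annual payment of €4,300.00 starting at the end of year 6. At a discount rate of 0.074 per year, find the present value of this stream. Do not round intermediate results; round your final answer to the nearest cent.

€46222.11

PV of 5-year annuity: €1,370.00 × [1 − (1+0.074)^−5] / 0.074 = 5557.61789
Perpetuity value at year 5: €4,300.00 / 0.074 = 58108.10811
PV of perpetuity: 58108.10811 / (1+0.074)^5 = 40664.48992
Total PV = 5557.61789 + 40664.48992 = 46222.10781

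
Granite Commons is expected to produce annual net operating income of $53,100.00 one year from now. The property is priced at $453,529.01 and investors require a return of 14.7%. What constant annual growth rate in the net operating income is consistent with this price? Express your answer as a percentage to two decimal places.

2.99%

P = D₁/(r−g) ⇒ g = r − D₁/P = 0.147 − $53,100.00/$453,529.01 = 0.029918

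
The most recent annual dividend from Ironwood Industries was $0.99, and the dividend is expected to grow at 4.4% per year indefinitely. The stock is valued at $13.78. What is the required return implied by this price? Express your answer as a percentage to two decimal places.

11.90%

D₁ = $0.99 × 1.044 = $1.0336
P = D₁/(r − g) ⇒ r = D₁/P + g = $1.0336/$13.78 + 0.044 = 0.075004 + 0.044 = 0.119004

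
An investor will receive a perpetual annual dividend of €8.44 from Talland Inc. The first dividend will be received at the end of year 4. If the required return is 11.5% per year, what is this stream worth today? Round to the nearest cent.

Value at end of year 3: C / r = €8.44 / 0.115 = €73.3913
Discount to today: PV = €73.3913 / (1 + 0.115)^3 = €73.3913 / 1.386196 = €52.94

€52.94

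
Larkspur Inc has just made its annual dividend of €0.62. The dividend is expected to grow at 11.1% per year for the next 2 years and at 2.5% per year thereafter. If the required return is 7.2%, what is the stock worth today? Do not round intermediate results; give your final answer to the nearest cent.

D_1 = 0.68882
D_2 = 0.76528
Terminal value at year 2: TV = D_2×(1+g_2)/(r−g_2) = 0.78441/0.047 = 16.68960
P_0 = D_1/(1+r)^1 + D_2/(1+r)^2 + TV/(1+r)^2
    = 0.64256 + 0.66593 + 14.52300 = 15.83149

€15.83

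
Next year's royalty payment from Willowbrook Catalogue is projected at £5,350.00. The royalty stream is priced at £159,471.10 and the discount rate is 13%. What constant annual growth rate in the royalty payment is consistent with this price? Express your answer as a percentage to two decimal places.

P = D₁/(r−g) ⇒ g = r − D₁/P = 0.13 − £5,350.00/£159,471.10 = 0.096452

9.65%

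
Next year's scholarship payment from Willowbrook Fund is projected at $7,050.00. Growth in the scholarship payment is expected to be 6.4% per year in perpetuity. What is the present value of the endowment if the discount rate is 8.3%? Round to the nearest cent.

$371052.63

Growing perpetuity: P = D₁ / (r − g) = $7,050.0000 / (0.083 − 0.064) = $371,052.63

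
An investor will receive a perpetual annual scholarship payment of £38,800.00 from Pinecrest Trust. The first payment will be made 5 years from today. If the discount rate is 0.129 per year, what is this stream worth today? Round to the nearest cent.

£185125.50

Value at end of year 4: C / r = £38,800.00 / 0.129 = £300,775.1938
Discount to today: PV = £300,775.1938 / (1 + 0.129)^4 = £300,775.1938 / 1.624710 = £185,125.50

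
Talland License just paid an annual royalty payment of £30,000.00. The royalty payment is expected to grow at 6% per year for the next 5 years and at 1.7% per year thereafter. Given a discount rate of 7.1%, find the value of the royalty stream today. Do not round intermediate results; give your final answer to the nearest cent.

£682015.94

D_1 = 31800.00000
D_2 = 33708.00000
D_3 = 35730.48000
D_4 = 37874.30880
D_5 = 40146.76733
Terminal value at year 5: TV = D_5×(1+g_2)/(r−g_2) = 40829.26237/0.054 = 756097.45134
P_0 = D_1/(1+r)^1 + D_2/(1+r)^2 + D_3/(1+r)^3 + D_4/(1+r)^4 + D_5/(1+r)^5 + TV/(1+r)^5
    = 29691.87675 + 29386.91817 + 29085.09174 + 28786.36531 + 28490.70703 + 536574.98238 = 682015.94138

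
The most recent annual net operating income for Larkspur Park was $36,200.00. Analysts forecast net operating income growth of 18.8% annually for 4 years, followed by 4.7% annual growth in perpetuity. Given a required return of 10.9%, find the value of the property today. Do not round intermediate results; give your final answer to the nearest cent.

D_1 = 43005.60000
D_2 = 51090.65280
D_3 = 60695.69553
D_4 = 72106.48629
Terminal value at year 4: TV = D_4×(1+g_2)/(r−g_2) = 75495.49114/0.062 = 1217669.21195
P_0 = D_1/(1+r)^1 + D_2/(1+r)^2 + D_3/(1+r)^3 + D_4/(1+r)^4 + TV/(1+r)^4
    = 38778.71957 + 41541.13512 + 44500.33230 + 47670.32892 + 805013.45772 = 977503.97363

$977503.97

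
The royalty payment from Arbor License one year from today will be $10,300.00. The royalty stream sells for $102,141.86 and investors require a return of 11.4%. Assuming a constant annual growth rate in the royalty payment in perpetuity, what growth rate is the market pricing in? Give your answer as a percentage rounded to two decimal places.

1.32%

P = D₁/(r−g) ⇒ g = r − D₁/P = 0.114 − $10,300.00/$102,141.86 = 0.013160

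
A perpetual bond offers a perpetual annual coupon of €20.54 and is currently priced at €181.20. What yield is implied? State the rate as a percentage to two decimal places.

11.34%

P = C/r ⇒ r = C/P = €20.54/€181.20 = 0.113355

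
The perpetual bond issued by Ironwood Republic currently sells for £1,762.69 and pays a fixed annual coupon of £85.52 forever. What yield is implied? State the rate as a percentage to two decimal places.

P = C/r ⇒ r = C/P = £85.52/£1,762.69 = 0.048517

4.85%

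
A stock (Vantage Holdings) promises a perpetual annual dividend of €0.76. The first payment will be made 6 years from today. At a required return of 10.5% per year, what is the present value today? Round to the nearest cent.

Value at end of year 5: C / r = €0.76 / 0.105 = €7.2381
Discount to today: PV = €7.2381 / (1 + 0.105)^5 = €7.2381 / 1.647447 = €4.39

€4.39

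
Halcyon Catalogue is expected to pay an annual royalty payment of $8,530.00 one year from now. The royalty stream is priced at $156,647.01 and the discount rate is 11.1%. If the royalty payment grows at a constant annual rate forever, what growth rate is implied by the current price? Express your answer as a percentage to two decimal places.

5.65%

P = D₁/(r−g) ⇒ g = r − D₁/P = 0.111 − $8,530.00/$156,647.01 = 0.056546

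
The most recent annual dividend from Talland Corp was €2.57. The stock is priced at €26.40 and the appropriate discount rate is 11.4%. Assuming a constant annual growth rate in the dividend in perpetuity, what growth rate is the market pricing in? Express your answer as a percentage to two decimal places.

1.52%

P = D₀(1+g)/(r−g) ⇒ P(r−g) = D₀(1+g) ⇒ g(P+D₀) = P·r − D₀
g = (P·r − D₀)/(P + D₀) = (€26.40×0.114 − €2.57) / (€26.40 + €2.57) = 0.015174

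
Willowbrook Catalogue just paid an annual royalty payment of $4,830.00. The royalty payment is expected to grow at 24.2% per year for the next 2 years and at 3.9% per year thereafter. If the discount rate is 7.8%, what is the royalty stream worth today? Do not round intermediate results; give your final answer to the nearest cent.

D_1 = 5998.86000
D_2 = 7450.58412
Terminal value at year 2: TV = D_2×(1+g_2)/(r−g_2) = 7741.15690/0.039 = 198491.20258
P_0 = D_1/(1+r)^1 + D_2/(1+r)^2 + TV/(1+r)^2
    = 5564.80519 + 6411.39894 + 170806.24342 = 182782.44755

$182782.45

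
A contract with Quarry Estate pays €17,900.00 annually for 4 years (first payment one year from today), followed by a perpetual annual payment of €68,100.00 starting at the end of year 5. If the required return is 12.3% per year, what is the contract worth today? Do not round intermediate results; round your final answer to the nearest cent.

PV of 4-year annuity: €17,900.00 × [1 − (1+0.123)^−4] / 0.123 = 54026.81182
Perpetuity value at year 4: €68,100.00 / 0.123 = 553658.53659
PV of perpetuity: 553658.53659 / (1+0.123)^4 = 348115.19104
Total PV = 54026.81182 + 348115.19104 = 402142.00286

€402142.00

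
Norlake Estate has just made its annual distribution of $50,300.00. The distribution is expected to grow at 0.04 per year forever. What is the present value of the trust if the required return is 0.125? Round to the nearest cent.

$615435.29

D₁ = D₀ × (1 + g) = $50,300.00 × 1.04 = $52,312.0000
Growing perpetuity: P = D₁ / (r − g) = $52,312.0000 / (0.125 − 0.04) = $615,435.29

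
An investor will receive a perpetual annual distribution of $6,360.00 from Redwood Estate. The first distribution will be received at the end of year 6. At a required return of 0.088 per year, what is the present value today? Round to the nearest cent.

$47405.63

Value at end of year 5: C / r = $6,360.00 / 0.088 = $72,272.7273
Discount to today: PV = $72,272.7273 / (1 + 0.088)^5 = $72,272.7273 / 1.524560 = $47,405.63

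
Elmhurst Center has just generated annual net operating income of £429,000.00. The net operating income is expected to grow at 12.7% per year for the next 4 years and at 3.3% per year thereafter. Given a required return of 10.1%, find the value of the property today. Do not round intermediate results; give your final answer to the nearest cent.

£8974488.97

D_1 = 483483.00000
D_2 = 544885.34100
D_3 = 614085.77931
D_4 = 692074.67328
Terminal value at year 4: TV = D_4×(1+g_2)/(r−g_2) = 714913.13750/0.068 = 10513428.49261
P_0 = D_1/(1+r)^1 + D_2/(1+r)^2 + D_3/(1+r)^3 + D_4/(1+r)^4 + TV/(1+r)^4
    = 439130.79019 + 449500.81793 + 460115.73280 + 470981.31777 + 7154760.31258 = 8974488.97128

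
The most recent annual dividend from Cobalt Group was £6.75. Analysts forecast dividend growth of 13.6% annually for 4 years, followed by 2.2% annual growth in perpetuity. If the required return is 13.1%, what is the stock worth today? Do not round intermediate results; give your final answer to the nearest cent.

£91.72

D_1 = 7.66800
D_2 = 8.71085
D_3 = 9.89552
D_4 = 11.24131
Terminal value at year 4: TV = D_4×(1+g_2)/(r−g_2) = 11.48862/0.109 = 105.40021
P_0 = D_1/(1+r)^1 + D_2/(1+r)^2 + D_3/(1+r)^3 + D_4/(1+r)^4 + TV/(1+r)^4
    = 6.77984 + 6.80981 + 6.83992 + 6.87016 + 64.41560 = 91.71533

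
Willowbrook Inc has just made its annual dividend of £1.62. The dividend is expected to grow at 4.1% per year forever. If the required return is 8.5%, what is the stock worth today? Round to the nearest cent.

D₁ = D₀ × (1 + g) = £1.62 × 1.041 = £1.6864
Growing perpetuity: P = D₁ / (r − g) = £1.6864 / (0.085 − 0.041) = £38.33

£38.33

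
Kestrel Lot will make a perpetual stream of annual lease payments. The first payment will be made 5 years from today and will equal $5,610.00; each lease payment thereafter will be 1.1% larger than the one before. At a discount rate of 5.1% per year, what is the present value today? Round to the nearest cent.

$114945.51

Value at end of year 4: C₁ / (r − g) = $5,610.00 / (0.051 − 0.011) = $140,250.0000
Discount to today: PV = $140,250.0000 / (1 + 0.051)^4 = $140,250.0000 / 1.220143 = $114,945.51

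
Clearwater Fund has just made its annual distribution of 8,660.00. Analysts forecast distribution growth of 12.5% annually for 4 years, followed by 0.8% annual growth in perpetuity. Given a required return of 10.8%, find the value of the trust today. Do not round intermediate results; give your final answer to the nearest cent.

D_1 = 9742.50000
D_2 = 10960.31250
D_3 = 12330.35156
D_4 = 13871.64551
Terminal value at year 4: TV = D_4×(1+g_2)/(r−g_2) = 13982.61867/0.1 = 139826.18672
P_0 = D_1/(1+r)^1 + D_2/(1+r)^2 + D_3/(1+r)^3 + D_4/(1+r)^4 + TV/(1+r)^4
    = 8792.87004 + 8927.77869 + 9064.75725 + 9203.83746 + 92774.68156 = 128763.92499

128763.92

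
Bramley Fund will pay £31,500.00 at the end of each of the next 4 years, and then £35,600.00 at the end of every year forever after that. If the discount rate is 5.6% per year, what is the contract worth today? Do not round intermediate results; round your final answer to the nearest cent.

PV of 4-year annuity: £31,500.00 × [1 − (1+0.056)^−4] / 0.056 = 110158.06240
Perpetuity value at year 4: £35,600.00 / 0.056 = 635714.28571
PV of perpetuity: 635714.28571 / (1+0.056)^4 = 511218.18979
Total PV = 110158.06240 + 511218.18979 = 621376.25220

£621376.25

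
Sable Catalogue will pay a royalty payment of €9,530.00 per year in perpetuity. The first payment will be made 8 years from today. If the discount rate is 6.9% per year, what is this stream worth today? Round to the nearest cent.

Value at end of year 7: C / r = €9,530.00 / 0.069 = €138,115.9420
Discount to today: PV = €138,115.9420 / (1 + 0.069)^7 = €138,115.9420 / 1.595306 = €86,576.47

€86576.47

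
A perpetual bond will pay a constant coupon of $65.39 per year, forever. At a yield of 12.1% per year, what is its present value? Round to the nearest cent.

Level perpetuity: PV = C / r = $65.39 / 0.121 = $540.41

$540.41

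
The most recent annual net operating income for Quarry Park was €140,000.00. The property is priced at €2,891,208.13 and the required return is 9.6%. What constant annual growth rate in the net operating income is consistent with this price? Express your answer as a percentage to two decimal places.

4.54%

P = D₀(1+g)/(r−g) ⇒ P(r−g) = D₀(1+g) ⇒ g(P+D₀) = P·r − D₀
g = (P·r − D₀)/(P + D₀) = (€2,891,208.13×0.096 − €140,000.00) / (€2,891,208.13 + €140,000.00) = 0.045380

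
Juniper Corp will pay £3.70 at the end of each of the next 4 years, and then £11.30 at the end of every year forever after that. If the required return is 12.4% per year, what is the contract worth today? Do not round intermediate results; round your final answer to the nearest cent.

PV of 4-year annuity: £3.70 × [1 − (1+0.124)^−4] / 0.124 = 11.14417
Perpetuity value at year 4: £11.30 / 0.124 = 91.12903
PV of perpetuity: 91.12903 / (1+0.124)^4 = 57.09414
Total PV = 11.14417 + 57.09414 = 68.23831

£68.24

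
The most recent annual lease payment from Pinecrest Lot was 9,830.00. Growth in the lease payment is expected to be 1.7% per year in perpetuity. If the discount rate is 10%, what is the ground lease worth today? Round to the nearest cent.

D₁ = D₀ × (1 + g) = 9,830.00 × 1.017 = 9,997.1100
Growing perpetuity: P = D₁ / (r − g) = 9,997.1100 / (0.1 − 0.017) = 120,447.11

120447.11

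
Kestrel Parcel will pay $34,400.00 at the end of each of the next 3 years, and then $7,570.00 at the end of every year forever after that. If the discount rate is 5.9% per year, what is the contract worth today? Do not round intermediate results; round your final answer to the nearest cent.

$200154.89

PV of 3-year annuity: $34,400.00 × [1 − (1+0.059)^−3] / 0.059 = 92122.00205
Perpetuity value at year 3: $7,570.00 / 0.059 = 128305.08475
PV of perpetuity: 128305.08475 / (1+0.059)^3 = 108032.88837
Total PV = 92122.00205 + 108032.88837 = 200154.89041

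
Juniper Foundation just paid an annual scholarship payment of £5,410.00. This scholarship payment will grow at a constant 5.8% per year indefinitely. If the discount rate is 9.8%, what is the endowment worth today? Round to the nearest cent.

D₁ = D₀ × (1 + g) = £5,410.00 × 1.058 = £5,723.7800
Growing perpetuity: P = D₁ / (r − g) = £5,723.7800 / (0.098 − 0.058) = £143,094.50

£143094.50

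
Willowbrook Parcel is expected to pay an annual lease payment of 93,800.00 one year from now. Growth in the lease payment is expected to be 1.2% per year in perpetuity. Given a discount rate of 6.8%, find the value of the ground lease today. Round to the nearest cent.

1675000.00

Growing perpetuity: P = D₁ / (r − g) = 93,800.0000 / (0.068 − 0.012) = 1,675,000.00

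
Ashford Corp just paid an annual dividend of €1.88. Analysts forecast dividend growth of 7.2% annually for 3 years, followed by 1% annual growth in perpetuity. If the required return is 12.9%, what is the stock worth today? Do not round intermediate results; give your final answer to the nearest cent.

€18.75

D_1 = 2.01536
D_2 = 2.16047
D_3 = 2.31602
Terminal value at year 3: TV = D_3×(1+g_2)/(r−g_2) = 2.33918/0.119 = 19.65697
P_0 = D_1/(1+r)^1 + D_2/(1+r)^2 + D_3/(1+r)^3 + TV/(1+r)^3
    = 1.78508 + 1.69496 + 1.60939 + 13.65950 = 18.74893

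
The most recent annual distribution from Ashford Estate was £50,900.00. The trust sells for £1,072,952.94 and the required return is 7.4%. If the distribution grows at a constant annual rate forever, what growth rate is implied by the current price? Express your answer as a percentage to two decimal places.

P = D₀(1+g)/(r−g) ⇒ P(r−g) = D₀(1+g) ⇒ g(P+D₀) = P·r − D₀
g = (P·r − D₀)/(P + D₀) = (£1,072,952.94×0.074 − £50,900.00) / (£1,072,952.94 + £50,900.00) = 0.025358

2.54%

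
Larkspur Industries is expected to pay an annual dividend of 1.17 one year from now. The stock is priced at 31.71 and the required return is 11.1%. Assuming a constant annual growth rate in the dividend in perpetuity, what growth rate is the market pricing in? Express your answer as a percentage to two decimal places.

P = D₁/(r−g) ⇒ g = r − D₁/P = 0.111 − 1.17/31.71 = 0.074103

7.41%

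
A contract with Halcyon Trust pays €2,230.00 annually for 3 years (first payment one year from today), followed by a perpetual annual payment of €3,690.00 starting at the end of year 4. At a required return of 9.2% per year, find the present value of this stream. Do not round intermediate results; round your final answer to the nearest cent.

PV of 3-year annuity: €2,230.00 × [1 − (1+0.092)^−3] / 0.092 = 5624.72707
Perpetuity value at year 3: €3,690.00 / 0.092 = 40108.69565
PV of perpetuity: 40108.69565 / (1+0.092)^3 = 30801.41184
Total PV = 5624.72707 + 30801.41184 = 36426.13892

€36426.14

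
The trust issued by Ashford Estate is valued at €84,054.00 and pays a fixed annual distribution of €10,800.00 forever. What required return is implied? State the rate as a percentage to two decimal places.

P = C/r ⇒ r = C/P = €10,800.00/€84,054.00 = 0.128489

12.85%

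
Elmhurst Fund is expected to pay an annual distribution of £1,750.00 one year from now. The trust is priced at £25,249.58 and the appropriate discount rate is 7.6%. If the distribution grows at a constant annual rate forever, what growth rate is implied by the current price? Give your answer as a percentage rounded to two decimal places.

P = D₁/(r−g) ⇒ g = r − D₁/P = 0.076 − £1,750.00/£25,249.58 = 0.006692

0.67%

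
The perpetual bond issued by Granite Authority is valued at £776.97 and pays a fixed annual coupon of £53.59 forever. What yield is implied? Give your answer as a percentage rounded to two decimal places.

6.90%

P = C/r ⇒ r = C/P = £53.59/£776.97 = 0.068973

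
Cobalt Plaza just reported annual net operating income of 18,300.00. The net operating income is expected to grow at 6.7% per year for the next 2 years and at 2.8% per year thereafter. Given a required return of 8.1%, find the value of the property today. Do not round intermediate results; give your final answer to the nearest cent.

381708.62

D_1 = 19526.10000
D_2 = 20834.34870
Terminal value at year 2: TV = D_2×(1+g_2)/(r−g_2) = 21417.71046/0.053 = 404107.74460
P_0 = D_1/(1+r)^1 + D_2/(1+r)^2 + TV/(1+r)^2
    = 18062.99722 + 17829.06387 + 345816.55951 = 381708.62060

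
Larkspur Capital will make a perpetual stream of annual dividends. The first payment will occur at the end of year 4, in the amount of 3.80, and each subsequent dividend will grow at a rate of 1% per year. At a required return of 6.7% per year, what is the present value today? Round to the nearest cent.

Value at end of year 3: C₁ / (r − g) = 3.80 / (0.067 − 0.01) = 66.6667
Discount to today: PV = 66.6667 / (1 + 0.067)^3 = 66.6667 / 1.214768 = 54.88

54.88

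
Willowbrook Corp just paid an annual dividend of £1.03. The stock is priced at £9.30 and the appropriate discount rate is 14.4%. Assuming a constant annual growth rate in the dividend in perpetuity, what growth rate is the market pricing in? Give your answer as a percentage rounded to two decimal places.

P = D₀(1+g)/(r−g) ⇒ P(r−g) = D₀(1+g) ⇒ g(P+D₀) = P·r − D₀
g = (P·r − D₀)/(P + D₀) = (£9.30×0.144 − £1.03) / (£9.30 + £1.03) = 0.029932

2.99%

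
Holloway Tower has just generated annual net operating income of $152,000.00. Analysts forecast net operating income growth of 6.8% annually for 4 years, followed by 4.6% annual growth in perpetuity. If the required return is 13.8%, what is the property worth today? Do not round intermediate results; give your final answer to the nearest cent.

$1860692.03

D_1 = 162336.00000
D_2 = 173374.84800
D_3 = 185164.33766
D_4 = 197755.51263
Terminal value at year 4: TV = D_4×(1+g_2)/(r−g_2) = 206852.26621/0.092 = 2248394.19789
P_0 = D_1/(1+r)^1 + D_2/(1+r)^2 + D_3/(1+r)^3 + D_4/(1+r)^4 + TV/(1+r)^4
    = 142650.26362 + 133875.64284 + 125640.76147 + 117912.41937 + 1340612.94199 = 1860692.02929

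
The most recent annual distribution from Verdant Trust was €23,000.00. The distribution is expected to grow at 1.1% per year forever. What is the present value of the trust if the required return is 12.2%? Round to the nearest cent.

D₁ = D₀ × (1 + g) = €23,000.00 × 1.011 = €23,253.0000
Growing perpetuity: P = D₁ / (r − g) = €23,253.0000 / (0.122 − 0.011) = €209,486.49

€209486.49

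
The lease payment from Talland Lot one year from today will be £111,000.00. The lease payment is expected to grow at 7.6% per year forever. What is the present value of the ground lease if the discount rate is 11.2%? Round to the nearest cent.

£3083333.33

Growing perpetuity: P = D₁ / (r − g) = £111,000.0000 / (0.112 − 0.076) = £3,083,333.33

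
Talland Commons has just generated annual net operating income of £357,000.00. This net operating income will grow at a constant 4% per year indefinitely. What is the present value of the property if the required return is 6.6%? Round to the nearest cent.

£14280000.00

D₁ = D₀ × (1 + g) = £357,000.00 × 1.04 = £371,280.0000
Growing perpetuity: P = D₁ / (r − g) = £371,280.0000 / (0.066 − 0.04) = £14,280,000.00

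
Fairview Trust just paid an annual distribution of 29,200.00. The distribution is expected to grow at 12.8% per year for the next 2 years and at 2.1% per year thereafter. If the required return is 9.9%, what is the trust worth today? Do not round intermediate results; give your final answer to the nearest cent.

D_1 = 32937.60000
D_2 = 37153.61280
Terminal value at year 2: TV = D_2×(1+g_2)/(r−g_2) = 37933.83867/0.078 = 486331.26498
P_0 = D_1/(1+r)^1 + D_2/(1+r)^2 + TV/(1+r)^2
    = 29970.51865 + 30761.36946 + 402658.43875 = 463390.32687

463390.33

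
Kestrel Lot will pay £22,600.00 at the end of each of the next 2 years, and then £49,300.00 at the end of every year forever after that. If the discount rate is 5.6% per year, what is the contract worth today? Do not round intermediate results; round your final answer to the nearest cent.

£831129.78

PV of 2-year annuity: £22,600.00 × [1 − (1+0.056)^−2] / 0.056 = 41668.10147
Perpetuity value at year 2: £49,300.00 / 0.056 = 880357.14286
PV of perpetuity: 880357.14286 / (1+0.056)^2 = 789461.68257
Total PV = 41668.10147 + 789461.68257 = 831129.78404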